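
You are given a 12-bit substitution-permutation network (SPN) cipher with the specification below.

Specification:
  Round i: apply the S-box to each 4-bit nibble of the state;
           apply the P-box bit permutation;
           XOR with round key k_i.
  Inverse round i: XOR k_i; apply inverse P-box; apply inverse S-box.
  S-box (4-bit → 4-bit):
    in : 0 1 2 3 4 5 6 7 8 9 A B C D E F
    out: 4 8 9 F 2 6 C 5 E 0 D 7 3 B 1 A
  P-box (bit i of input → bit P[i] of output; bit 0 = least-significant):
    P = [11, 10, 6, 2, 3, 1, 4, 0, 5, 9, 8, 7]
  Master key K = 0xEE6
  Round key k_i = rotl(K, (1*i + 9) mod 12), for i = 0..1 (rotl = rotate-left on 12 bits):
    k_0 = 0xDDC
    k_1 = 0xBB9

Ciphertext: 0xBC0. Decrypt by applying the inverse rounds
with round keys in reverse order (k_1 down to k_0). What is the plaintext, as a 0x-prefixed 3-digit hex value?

0xB76

s_0 = ciphertext = 0xBC0
s_1 = InvRound(s_0, k_1) = 0xEA0
s_2 = InvRound(s_1, k_0) = 0xB76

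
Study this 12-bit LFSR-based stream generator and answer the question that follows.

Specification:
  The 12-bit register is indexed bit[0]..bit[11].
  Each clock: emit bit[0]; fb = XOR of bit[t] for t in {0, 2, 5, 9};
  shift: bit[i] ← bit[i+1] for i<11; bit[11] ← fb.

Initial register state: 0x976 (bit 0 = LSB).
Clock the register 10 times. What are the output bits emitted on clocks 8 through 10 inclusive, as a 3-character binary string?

010

reg_0 = 0x976
clock 1: out=0, reg = 0x4BB
clock 2: out=1, reg = 0x25D
clock 3: out=1, reg = 0x92E
clock 4: out=0, reg = 0x497
clock 5: out=1, reg = 0x24B
clock 6: out=1, reg = 0x125
clock 7: out=1, reg = 0x892
clock 8: out=0, reg = 0x449
clock 9: out=1, reg = 0xA24
clock 10: out=0, reg = 0xD12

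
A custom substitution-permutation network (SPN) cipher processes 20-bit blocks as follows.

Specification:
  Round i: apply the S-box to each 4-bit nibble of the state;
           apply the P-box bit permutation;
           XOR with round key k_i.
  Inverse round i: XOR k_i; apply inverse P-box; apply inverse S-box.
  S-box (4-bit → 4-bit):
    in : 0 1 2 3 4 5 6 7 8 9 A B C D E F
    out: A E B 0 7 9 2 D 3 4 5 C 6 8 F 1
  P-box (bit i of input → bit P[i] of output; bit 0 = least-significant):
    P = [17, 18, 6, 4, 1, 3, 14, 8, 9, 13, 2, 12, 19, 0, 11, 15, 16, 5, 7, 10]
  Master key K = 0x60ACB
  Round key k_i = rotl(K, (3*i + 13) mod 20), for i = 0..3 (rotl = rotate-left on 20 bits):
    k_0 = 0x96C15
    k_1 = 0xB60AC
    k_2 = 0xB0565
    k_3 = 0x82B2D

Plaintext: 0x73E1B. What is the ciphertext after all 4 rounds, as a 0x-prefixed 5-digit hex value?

s_0 = plaintext = 0x73E1B
s_1 = Round(s_0, k_0) = 0x81BC9
s_2 = Round(s_1, k_1) = 0xAB8C1
s_3 = Round(s_2, k_2) = 0xEEFBD
s_4 = Round(s_3, k_3) = 0x1E49C

0x1E49C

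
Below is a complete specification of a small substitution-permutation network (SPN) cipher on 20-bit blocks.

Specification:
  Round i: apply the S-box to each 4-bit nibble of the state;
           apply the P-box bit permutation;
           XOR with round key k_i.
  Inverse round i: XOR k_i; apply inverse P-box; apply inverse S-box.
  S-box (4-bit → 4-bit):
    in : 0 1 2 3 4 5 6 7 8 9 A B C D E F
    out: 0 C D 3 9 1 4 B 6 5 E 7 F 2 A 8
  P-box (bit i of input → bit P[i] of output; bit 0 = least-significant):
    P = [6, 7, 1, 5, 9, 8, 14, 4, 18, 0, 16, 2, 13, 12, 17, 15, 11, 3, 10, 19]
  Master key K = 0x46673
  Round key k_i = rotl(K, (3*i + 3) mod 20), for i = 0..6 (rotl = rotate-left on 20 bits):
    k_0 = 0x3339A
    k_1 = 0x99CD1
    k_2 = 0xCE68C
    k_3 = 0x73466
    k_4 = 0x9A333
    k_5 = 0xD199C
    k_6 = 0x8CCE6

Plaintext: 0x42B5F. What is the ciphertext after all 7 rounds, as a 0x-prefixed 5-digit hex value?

0x969E7

s_0 = plaintext = 0x42B5F
s_1 = Round(s_0, k_0) = 0xC99BB
s_2 = Round(s_1, k_1) = 0x6F31B
s_3 = Round(s_2, k_2) = 0x8225F
s_4 = Round(s_3, k_3) = 0x0924A
s_5 = Round(s_4, k_4) = 0xE8185
s_6 = Round(s_5, k_5) = 0x648D0
s_7 = Round(s_6, k_6) = 0x969E7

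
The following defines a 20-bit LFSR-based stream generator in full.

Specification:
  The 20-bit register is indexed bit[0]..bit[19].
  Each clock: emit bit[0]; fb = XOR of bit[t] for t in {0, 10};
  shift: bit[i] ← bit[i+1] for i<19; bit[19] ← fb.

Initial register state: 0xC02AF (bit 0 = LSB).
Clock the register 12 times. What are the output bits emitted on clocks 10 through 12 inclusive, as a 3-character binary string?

reg_0 = 0xC02AF
clock 1: out=1, reg = 0xE0157
clock 2: out=1, reg = 0xF00AB
clock 3: out=1, reg = 0xF8055
clock 4: out=1, reg = 0xFC02A
clock 5: out=0, reg = 0x7E015
clock 6: out=1, reg = 0xBF00A
clock 7: out=0, reg = 0x5F805
clock 8: out=1, reg = 0xAFC02
clock 9: out=0, reg = 0xD7E01
clock 10: out=1, reg = 0x6BF00
clock 11: out=0, reg = 0xB5F80
clock 12: out=0, reg = 0xDAFC0

100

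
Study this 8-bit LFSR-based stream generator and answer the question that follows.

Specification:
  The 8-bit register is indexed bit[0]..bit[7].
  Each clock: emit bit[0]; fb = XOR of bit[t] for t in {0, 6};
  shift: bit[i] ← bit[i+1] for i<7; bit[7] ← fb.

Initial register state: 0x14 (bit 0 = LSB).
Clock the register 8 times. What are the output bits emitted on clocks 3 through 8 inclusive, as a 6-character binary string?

reg_0 = 0x14
clock 1: out=0, reg = 0x0A
clock 2: out=0, reg = 0x05
clock 3: out=1, reg = 0x82
clock 4: out=0, reg = 0x41
clock 5: out=1, reg = 0x20
clock 6: out=0, reg = 0x10
clock 7: out=0, reg = 0x08
clock 8: out=0, reg = 0x04

101000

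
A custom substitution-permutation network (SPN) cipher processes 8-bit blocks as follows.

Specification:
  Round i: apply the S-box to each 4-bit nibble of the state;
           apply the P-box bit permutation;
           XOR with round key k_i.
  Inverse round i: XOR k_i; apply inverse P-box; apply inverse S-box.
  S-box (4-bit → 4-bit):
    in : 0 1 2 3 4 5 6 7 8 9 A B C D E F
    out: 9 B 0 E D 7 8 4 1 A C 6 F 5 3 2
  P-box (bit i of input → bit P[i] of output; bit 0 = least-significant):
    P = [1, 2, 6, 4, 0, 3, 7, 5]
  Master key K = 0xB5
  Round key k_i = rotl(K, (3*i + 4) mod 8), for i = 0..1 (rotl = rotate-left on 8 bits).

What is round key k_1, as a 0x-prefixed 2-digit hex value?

0xDA

K = 0xB5
k_0 = rotl(K, (3*0+4) mod 8) = rotl(K, 4) = 0x5B
k_1 = rotl(K, (3*1+4) mod 8) = rotl(K, 7) = 0xDA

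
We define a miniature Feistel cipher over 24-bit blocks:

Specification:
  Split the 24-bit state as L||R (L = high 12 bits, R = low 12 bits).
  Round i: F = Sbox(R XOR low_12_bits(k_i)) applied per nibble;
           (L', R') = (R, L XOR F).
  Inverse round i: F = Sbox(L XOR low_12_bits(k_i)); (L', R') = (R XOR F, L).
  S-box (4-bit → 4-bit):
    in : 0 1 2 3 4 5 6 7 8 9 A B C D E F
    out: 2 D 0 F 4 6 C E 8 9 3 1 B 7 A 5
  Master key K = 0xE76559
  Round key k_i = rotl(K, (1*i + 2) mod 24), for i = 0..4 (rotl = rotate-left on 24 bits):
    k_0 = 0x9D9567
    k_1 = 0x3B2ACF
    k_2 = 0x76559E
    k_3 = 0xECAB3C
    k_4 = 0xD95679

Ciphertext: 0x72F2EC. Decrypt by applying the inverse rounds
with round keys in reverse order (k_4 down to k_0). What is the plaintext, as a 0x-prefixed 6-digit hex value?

0x6ABADF

s_0 = ciphertext = 0x72F2EC
s_1 = InvRound(s_0, k_4) = 0xF8072F
s_2 = InvRound(s_1, k_3) = 0x334F80
s_3 = InvRound(s_2, k_2) = 0x3B3334
s_4 = InvRound(s_3, k_1) = 0xADF3B3
s_5 = InvRound(s_4, k_0) = 0x6ABADF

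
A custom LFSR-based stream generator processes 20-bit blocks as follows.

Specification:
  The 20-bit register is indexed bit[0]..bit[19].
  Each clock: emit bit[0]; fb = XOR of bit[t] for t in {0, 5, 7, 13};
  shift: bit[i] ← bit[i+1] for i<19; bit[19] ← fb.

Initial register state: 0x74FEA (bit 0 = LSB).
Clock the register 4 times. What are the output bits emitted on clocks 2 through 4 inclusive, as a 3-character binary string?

reg_0 = 0x74FEA
clock 1: out=0, reg = 0x3A7F5
clock 2: out=1, reg = 0x1D3FA
clock 3: out=0, reg = 0x0E9FD
clock 4: out=1, reg = 0x074FE

101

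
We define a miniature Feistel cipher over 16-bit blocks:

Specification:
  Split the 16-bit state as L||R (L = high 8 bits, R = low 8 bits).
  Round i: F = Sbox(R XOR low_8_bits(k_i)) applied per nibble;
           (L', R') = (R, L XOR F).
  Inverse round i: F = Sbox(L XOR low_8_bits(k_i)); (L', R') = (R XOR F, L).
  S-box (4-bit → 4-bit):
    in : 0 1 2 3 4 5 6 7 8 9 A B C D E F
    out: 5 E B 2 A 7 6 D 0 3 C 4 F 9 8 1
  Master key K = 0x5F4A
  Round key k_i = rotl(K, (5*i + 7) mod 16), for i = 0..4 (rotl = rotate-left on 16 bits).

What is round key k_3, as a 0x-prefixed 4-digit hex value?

K = 0x5F4A
k_0 = rotl(K, (5*0+7) mod 16) = rotl(K, 7) = 0xA52F
k_1 = rotl(K, (5*1+7) mod 16) = rotl(K, 12) = 0xA5F4
k_2 = rotl(K, (5*2+7) mod 16) = rotl(K, 1) = 0xBE94
k_3 = rotl(K, (5*3+7) mod 16) = rotl(K, 6) = 0xD297

0xD297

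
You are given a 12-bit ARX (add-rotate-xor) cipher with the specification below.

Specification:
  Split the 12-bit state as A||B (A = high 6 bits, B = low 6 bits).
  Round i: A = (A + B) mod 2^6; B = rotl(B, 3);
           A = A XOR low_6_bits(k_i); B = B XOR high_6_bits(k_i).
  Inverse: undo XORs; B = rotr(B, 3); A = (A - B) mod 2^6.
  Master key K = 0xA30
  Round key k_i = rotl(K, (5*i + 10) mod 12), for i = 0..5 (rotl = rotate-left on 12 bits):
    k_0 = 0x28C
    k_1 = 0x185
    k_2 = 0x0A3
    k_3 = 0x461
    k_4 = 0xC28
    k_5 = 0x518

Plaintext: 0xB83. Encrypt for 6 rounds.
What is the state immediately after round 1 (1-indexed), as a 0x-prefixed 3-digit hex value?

s_0 = plaintext = 0xB83
s_1 = Round(s_0, k_0) = 0xF52
s_2 = Round(s_1, k_1) = 0x294
s_3 = Round(s_2, k_2) = 0xF60
s_4 = Round(s_3, k_3) = 0xF15
s_5 = Round(s_4, k_4) = 0xE5A
s_6 = Round(s_5, k_5) = 0x2C7

0xF52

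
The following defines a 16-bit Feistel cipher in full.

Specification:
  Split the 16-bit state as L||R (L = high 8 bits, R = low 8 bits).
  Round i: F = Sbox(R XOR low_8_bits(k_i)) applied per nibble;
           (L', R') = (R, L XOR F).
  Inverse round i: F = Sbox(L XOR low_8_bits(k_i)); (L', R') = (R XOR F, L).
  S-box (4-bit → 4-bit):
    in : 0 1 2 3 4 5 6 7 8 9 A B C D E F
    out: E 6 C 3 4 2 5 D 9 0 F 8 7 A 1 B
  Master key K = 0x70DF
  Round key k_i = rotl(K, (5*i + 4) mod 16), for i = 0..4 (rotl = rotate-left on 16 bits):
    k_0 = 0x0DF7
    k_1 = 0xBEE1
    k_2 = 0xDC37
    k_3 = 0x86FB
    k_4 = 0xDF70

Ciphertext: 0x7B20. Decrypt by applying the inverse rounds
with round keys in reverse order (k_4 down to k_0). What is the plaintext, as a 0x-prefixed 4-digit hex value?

0xF0F4

s_0 = ciphertext = 0x7B20
s_1 = InvRound(s_0, k_4) = 0xC87B
s_2 = InvRound(s_1, k_3) = 0x48C8
s_3 = InvRound(s_2, k_2) = 0x1348
s_4 = InvRound(s_3, k_1) = 0xF413
s_5 = InvRound(s_4, k_0) = 0xF0F4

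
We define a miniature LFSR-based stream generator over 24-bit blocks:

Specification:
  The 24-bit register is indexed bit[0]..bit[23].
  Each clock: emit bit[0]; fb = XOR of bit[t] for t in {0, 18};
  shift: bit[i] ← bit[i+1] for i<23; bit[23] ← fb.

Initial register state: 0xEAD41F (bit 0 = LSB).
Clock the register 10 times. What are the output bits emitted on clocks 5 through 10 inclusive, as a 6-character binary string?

100000

reg_0 = 0xEAD41F
clock 1: out=1, reg = 0xF56A0F
clock 2: out=1, reg = 0x7AB507
clock 3: out=1, reg = 0xBD5A83
clock 4: out=1, reg = 0x5EAD41
clock 5: out=1, reg = 0x2F56A0
clock 6: out=0, reg = 0x97AB50
clock 7: out=0, reg = 0xCBD5A8
clock 8: out=0, reg = 0x65EAD4
clock 9: out=0, reg = 0xB2F56A
clock 10: out=0, reg = 0x597AB5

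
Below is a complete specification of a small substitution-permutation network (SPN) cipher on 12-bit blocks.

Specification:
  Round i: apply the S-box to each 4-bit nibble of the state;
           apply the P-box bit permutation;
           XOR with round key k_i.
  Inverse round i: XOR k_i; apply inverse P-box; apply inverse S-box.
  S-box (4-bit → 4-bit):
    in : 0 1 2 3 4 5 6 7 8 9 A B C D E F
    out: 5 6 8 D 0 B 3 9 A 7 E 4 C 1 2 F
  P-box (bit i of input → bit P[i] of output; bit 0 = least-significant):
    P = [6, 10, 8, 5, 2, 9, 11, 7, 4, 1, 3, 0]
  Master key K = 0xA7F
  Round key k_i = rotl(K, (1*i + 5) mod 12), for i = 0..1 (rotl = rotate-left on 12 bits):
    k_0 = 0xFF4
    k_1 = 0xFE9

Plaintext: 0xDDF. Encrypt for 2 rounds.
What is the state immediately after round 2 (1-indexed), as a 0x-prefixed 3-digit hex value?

0xC22

s_0 = plaintext = 0xDDF
s_1 = Round(s_0, k_0) = 0xA80
s_2 = Round(s_1, k_1) = 0xC22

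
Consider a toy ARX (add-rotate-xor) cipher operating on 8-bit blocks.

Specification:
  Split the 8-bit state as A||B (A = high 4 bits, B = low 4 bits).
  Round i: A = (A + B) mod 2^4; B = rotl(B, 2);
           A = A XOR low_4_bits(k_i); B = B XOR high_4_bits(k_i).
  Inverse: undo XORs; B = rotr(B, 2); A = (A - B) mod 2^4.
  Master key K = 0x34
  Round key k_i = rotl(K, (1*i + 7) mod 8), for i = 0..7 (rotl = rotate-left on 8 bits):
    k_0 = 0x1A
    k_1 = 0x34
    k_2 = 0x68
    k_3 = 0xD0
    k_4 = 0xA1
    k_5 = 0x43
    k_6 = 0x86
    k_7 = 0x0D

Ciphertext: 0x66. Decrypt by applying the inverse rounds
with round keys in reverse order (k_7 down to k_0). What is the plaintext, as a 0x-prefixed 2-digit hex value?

s_0 = ciphertext = 0x66
s_1 = InvRound(s_0, k_7) = 0x29
s_2 = InvRound(s_1, k_6) = 0x04
s_3 = InvRound(s_2, k_5) = 0x30
s_4 = InvRound(s_3, k_4) = 0x8A
s_5 = InvRound(s_4, k_3) = 0xBD
s_6 = InvRound(s_5, k_2) = 0x5E
s_7 = InvRound(s_6, k_1) = 0xA7
s_8 = InvRound(s_7, k_0) = 0x79

0x79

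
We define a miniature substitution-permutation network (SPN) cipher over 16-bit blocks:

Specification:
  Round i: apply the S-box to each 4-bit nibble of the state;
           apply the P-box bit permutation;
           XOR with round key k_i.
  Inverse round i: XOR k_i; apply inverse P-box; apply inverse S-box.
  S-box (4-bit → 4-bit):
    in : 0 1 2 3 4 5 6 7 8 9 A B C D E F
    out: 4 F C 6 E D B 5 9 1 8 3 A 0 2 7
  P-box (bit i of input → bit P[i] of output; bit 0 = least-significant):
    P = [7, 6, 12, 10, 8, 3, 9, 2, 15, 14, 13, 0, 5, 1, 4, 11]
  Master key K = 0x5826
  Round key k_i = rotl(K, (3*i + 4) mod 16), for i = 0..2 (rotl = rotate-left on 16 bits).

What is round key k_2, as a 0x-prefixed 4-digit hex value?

K = 0x5826
k_0 = rotl(K, (3*0+4) mod 16) = rotl(K, 4) = 0x8265
k_1 = rotl(K, (3*1+4) mod 16) = rotl(K, 7) = 0x132C
k_2 = rotl(K, (3*2+4) mod 16) = rotl(K, 10) = 0x9960

0x9960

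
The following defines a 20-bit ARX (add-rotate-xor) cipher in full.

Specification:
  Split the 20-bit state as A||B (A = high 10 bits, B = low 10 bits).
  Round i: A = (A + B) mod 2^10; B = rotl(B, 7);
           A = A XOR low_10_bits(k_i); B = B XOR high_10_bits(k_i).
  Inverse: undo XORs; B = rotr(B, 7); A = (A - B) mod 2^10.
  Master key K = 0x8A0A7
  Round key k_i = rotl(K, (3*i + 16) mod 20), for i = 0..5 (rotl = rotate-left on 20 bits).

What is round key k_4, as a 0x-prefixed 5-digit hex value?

0x0A78A

K = 0x8A0A7
k_0 = rotl(K, (3*0+16) mod 20) = rotl(K, 16) = 0x78A0A
k_1 = rotl(K, (3*1+16) mod 20) = rotl(K, 19) = 0xC5053
k_2 = rotl(K, (3*2+16) mod 20) = rotl(K, 2) = 0x2829E
k_3 = rotl(K, (3*3+16) mod 20) = rotl(K, 5) = 0x414F1
k_4 = rotl(K, (3*4+16) mod 20) = rotl(K, 8) = 0x0A78A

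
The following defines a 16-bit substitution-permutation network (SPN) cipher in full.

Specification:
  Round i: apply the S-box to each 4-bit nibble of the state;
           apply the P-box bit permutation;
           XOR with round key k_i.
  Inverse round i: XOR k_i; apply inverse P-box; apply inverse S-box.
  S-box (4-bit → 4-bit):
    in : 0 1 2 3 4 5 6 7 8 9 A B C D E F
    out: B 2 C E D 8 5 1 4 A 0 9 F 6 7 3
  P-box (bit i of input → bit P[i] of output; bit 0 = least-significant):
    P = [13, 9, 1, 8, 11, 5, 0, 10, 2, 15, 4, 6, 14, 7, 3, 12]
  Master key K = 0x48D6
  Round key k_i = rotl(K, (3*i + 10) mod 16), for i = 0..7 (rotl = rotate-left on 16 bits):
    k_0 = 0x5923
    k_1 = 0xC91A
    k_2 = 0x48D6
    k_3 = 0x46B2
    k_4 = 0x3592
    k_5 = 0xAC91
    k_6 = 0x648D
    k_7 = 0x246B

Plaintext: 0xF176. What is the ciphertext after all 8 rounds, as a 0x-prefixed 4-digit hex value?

0x0235

s_0 = plaintext = 0xF176
s_1 = Round(s_0, k_0) = 0xB1A1
s_2 = Round(s_1, k_1) = 0x1B1A
s_3 = Round(s_2, k_2) = 0x4832
s_4 = Round(s_3, k_3) = 0x1389
s_5 = Round(s_4, k_4) = 0xB643
s_6 = Round(s_5, k_5) = 0xF386
s_7 = Round(s_6, k_6) = 0x845E
s_8 = Round(s_7, k_7) = 0x0235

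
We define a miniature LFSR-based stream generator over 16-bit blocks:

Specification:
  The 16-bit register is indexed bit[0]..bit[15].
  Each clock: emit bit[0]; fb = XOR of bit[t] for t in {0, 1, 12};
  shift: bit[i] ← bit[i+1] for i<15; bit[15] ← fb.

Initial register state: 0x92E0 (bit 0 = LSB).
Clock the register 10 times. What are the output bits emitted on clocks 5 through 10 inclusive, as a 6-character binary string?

011101

reg_0 = 0x92E0
clock 1: out=0, reg = 0xC970
clock 2: out=0, reg = 0x64B8
clock 3: out=0, reg = 0x325C
clock 4: out=0, reg = 0x992E
clock 5: out=0, reg = 0x4C97
clock 6: out=1, reg = 0x264B
clock 7: out=1, reg = 0x1325
clock 8: out=1, reg = 0x0992
clock 9: out=0, reg = 0x84C9
clock 10: out=1, reg = 0xC264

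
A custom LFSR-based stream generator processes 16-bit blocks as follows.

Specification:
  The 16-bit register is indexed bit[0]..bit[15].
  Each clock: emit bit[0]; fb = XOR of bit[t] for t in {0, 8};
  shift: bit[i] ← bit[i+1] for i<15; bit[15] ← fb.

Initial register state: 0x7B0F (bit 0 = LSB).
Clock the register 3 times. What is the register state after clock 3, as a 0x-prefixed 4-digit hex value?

reg_0 = 0x7B0F
clock 1: out=1, reg = 0x3D87
clock 2: out=1, reg = 0x1EC3
clock 3: out=1, reg = 0x8F61

0x8F61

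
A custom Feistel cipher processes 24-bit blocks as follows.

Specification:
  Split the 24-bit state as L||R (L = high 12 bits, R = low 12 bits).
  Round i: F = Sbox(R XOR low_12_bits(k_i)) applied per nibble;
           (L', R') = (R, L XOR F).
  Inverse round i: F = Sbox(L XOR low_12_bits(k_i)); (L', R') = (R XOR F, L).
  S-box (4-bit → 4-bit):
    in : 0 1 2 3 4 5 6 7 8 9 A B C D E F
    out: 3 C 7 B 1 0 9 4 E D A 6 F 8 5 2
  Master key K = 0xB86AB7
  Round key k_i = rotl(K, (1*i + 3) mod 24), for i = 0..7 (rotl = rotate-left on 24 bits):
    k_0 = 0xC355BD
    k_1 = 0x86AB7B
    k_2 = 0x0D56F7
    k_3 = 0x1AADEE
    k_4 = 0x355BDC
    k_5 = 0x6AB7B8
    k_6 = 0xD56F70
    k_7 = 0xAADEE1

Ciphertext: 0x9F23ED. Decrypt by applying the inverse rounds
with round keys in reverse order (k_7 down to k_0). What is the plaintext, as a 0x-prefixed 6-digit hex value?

0x1F862E

s_0 = ciphertext = 0x9F23ED
s_1 = InvRound(s_0, k_7) = 0x7269F2
s_2 = InvRound(s_1, k_6) = 0x7FB726
s_3 = InvRound(s_2, k_5) = 0x43D7FB
s_4 = InvRound(s_3, k_4) = 0x5A743D
s_5 = InvRound(s_4, k_3) = 0xA205A7
s_6 = InvRound(s_5, k_2) = 0xA23A20
s_7 = InvRound(s_6, k_1) = 0x62EA23
s_8 = InvRound(s_7, k_0) = 0x1F862E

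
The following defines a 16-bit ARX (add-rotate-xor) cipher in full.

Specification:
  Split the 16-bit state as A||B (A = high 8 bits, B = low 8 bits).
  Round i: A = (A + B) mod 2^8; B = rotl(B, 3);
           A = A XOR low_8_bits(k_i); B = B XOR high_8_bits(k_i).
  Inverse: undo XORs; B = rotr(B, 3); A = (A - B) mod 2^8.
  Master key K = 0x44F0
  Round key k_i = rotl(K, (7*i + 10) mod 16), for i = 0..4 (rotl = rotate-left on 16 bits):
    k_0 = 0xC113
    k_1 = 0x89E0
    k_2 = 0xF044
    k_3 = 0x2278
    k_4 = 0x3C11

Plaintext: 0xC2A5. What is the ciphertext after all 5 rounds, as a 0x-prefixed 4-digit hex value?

s_0 = plaintext = 0xC2A5
s_1 = Round(s_0, k_0) = 0x74EC
s_2 = Round(s_1, k_1) = 0x80EE
s_3 = Round(s_2, k_2) = 0x2A87
s_4 = Round(s_3, k_3) = 0xC91E
s_5 = Round(s_4, k_4) = 0xF6CC

0xF6CC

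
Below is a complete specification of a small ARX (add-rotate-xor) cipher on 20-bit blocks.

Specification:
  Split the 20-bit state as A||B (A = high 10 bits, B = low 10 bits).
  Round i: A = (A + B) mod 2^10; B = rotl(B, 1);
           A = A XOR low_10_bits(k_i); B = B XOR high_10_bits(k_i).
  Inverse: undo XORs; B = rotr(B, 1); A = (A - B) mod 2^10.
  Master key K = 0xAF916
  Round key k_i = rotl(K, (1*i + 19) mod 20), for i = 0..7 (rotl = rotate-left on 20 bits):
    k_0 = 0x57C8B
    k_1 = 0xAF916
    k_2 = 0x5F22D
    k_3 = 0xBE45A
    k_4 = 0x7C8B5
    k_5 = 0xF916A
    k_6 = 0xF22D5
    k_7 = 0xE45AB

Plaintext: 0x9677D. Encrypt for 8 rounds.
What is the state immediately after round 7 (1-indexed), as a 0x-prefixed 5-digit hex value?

s_0 = plaintext = 0x9677D
s_1 = Round(s_0, k_0) = 0x577A4
s_2 = Round(s_1, k_1) = 0x05DF7
s_3 = Round(s_2, k_2) = 0x08E92
s_4 = Round(s_3, k_3) = 0xBBFDC
s_5 = Round(s_4, k_4) = 0x9FA4B
s_6 = Round(s_5, k_5) = 0x68F73
s_7 = Round(s_6, k_6) = 0xF0D2F
s_8 = Round(s_7, k_7) = 0x565CF

0xF0D2F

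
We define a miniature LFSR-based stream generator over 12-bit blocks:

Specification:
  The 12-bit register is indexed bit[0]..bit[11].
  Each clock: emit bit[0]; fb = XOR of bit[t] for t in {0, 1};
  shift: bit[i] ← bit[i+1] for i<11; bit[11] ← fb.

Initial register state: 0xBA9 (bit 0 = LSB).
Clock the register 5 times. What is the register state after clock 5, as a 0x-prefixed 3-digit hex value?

reg_0 = 0xBA9
clock 1: out=1, reg = 0xDD4
clock 2: out=0, reg = 0x6EA
clock 3: out=0, reg = 0xB75
clock 4: out=1, reg = 0xDBA
clock 5: out=0, reg = 0xEDD

0xEDD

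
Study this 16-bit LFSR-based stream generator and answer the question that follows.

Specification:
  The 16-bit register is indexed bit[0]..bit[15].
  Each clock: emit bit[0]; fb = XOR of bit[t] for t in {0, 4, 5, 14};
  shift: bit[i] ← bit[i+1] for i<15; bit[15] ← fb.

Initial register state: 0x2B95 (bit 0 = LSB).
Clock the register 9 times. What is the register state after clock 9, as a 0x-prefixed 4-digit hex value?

0x5815

reg_0 = 0x2B95
clock 1: out=1, reg = 0x15CA
clock 2: out=0, reg = 0x0AE5
clock 3: out=1, reg = 0x0572
clock 4: out=0, reg = 0x02B9
clock 5: out=1, reg = 0x815C
clock 6: out=0, reg = 0xC0AE
clock 7: out=0, reg = 0x6057
clock 8: out=1, reg = 0xB02B
clock 9: out=1, reg = 0x5815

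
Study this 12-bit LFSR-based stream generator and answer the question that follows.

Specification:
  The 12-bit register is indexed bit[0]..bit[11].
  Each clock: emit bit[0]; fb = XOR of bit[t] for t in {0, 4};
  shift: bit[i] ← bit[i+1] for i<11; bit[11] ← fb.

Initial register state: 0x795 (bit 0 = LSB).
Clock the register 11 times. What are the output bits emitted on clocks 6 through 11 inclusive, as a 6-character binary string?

001111

reg_0 = 0x795
clock 1: out=1, reg = 0x3CA
clock 2: out=0, reg = 0x1E5
clock 3: out=1, reg = 0x8F2
clock 4: out=0, reg = 0xC79
clock 5: out=1, reg = 0x63C
clock 6: out=0, reg = 0xB1E
clock 7: out=0, reg = 0xD8F
clock 8: out=1, reg = 0xEC7
clock 9: out=1, reg = 0xF63
clock 10: out=1, reg = 0xFB1
clock 11: out=1, reg = 0x7D8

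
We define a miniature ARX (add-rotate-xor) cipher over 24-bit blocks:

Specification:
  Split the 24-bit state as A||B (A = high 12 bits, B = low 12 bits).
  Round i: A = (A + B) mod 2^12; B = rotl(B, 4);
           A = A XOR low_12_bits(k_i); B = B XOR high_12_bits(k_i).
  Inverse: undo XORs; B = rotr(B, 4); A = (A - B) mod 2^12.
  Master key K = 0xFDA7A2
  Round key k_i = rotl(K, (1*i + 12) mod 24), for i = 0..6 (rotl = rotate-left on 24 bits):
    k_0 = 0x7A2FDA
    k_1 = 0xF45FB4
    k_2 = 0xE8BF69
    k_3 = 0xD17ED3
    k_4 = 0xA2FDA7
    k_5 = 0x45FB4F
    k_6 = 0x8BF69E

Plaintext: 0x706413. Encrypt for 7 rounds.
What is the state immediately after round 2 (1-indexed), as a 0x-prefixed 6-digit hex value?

s_0 = plaintext = 0x706413
s_1 = Round(s_0, k_0) = 0x4C3696
s_2 = Round(s_1, k_1) = 0x4ED623
s_3 = Round(s_2, k_2) = 0x479CBD
s_4 = Round(s_3, k_3) = 0xFE56CB
s_5 = Round(s_4, k_4) = 0xB17699
s_6 = Round(s_5, k_5) = 0xAFFDC9
s_7 = Round(s_6, k_6) = 0xE56422

0x4ED623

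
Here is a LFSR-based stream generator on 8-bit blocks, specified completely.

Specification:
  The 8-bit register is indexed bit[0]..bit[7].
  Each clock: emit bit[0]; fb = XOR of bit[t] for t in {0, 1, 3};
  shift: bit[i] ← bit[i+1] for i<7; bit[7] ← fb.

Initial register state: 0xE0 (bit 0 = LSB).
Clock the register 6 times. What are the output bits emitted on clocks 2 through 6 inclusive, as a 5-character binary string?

00001

reg_0 = 0xE0
clock 1: out=0, reg = 0x70
clock 2: out=0, reg = 0x38
clock 3: out=0, reg = 0x9C
clock 4: out=0, reg = 0xCE
clock 5: out=0, reg = 0x67
clock 6: out=1, reg = 0x33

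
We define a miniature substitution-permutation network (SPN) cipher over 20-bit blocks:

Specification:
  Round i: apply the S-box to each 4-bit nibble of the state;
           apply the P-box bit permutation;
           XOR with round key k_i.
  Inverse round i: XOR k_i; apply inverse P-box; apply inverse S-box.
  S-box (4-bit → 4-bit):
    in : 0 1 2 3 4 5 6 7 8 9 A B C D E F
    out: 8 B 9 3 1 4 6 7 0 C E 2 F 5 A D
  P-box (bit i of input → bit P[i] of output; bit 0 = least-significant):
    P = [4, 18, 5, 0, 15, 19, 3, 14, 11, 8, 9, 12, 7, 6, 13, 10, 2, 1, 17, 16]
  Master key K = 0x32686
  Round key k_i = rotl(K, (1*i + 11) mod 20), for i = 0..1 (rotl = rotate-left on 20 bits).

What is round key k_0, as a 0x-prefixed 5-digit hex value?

K = 0x32686
k_0 = rotl(K, (1*0+11) mod 20) = rotl(K, 11) = 0x43193

0x43193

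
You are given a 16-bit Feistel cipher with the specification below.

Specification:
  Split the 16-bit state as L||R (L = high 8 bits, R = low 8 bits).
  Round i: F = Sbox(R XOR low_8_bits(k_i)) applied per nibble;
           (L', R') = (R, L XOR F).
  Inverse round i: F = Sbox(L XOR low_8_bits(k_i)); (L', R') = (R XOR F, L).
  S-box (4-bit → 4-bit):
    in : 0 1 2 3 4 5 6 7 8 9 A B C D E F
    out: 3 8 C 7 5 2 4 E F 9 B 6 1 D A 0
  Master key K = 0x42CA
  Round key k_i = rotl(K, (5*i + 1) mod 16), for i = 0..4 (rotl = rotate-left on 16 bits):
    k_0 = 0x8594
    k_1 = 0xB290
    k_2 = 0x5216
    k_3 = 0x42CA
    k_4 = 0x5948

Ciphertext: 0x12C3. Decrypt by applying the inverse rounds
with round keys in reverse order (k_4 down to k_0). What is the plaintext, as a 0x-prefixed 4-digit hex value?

0xC290

s_0 = ciphertext = 0x12C3
s_1 = InvRound(s_0, k_4) = 0xE812
s_2 = InvRound(s_1, k_3) = 0xDEE8
s_3 = InvRound(s_2, k_2) = 0xF7DE
s_4 = InvRound(s_3, k_1) = 0x90F7
s_5 = InvRound(s_4, k_0) = 0xC290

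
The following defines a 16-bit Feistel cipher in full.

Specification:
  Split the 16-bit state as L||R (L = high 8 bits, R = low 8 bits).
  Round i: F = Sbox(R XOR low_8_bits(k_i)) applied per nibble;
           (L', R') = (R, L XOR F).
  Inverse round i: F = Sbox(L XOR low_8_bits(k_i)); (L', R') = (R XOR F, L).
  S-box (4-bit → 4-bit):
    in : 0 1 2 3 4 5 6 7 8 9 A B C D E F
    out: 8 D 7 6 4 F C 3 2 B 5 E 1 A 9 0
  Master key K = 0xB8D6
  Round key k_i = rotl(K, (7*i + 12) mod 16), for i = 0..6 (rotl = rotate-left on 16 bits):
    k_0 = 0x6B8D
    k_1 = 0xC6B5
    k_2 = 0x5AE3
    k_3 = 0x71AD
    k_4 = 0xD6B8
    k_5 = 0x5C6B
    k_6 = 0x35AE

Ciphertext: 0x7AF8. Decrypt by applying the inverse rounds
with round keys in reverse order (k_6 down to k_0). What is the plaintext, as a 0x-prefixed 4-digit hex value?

s_0 = ciphertext = 0x7AF8
s_1 = InvRound(s_0, k_6) = 0x5C7A
s_2 = InvRound(s_1, k_5) = 0x195C
s_3 = InvRound(s_2, k_4) = 0x0119
s_4 = InvRound(s_3, k_3) = 0x4801
s_5 = InvRound(s_4, k_2) = 0x5F48
s_6 = InvRound(s_5, k_1) = 0xDD5F
s_7 = InvRound(s_6, k_0) = 0xA7DD

0xA7DD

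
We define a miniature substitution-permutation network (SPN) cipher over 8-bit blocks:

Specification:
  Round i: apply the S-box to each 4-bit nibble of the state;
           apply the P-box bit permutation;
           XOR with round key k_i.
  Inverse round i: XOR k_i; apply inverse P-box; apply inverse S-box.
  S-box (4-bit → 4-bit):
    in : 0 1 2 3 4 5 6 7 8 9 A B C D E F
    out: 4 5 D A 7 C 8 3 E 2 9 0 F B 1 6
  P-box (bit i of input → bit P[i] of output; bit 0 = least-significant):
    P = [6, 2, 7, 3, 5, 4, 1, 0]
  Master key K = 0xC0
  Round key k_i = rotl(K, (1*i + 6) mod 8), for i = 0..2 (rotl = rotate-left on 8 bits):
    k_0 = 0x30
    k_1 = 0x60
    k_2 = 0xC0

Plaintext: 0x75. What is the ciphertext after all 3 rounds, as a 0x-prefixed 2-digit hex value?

0x56

s_0 = plaintext = 0x75
s_1 = Round(s_0, k_0) = 0x88
s_2 = Round(s_1, k_1) = 0xFF
s_3 = Round(s_2, k_2) = 0x56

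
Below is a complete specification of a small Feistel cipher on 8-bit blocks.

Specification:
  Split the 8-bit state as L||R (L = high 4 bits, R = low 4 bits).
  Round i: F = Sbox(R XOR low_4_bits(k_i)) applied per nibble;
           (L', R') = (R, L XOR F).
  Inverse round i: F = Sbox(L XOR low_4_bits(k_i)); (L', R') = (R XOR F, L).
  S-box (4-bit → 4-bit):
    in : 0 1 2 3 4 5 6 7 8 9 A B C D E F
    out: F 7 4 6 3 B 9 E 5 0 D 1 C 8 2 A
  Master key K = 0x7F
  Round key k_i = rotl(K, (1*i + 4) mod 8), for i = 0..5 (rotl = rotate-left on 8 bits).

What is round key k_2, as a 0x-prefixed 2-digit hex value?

0xDF

K = 0x7F
k_0 = rotl(K, (1*0+4) mod 8) = rotl(K, 4) = 0xF7
k_1 = rotl(K, (1*1+4) mod 8) = rotl(K, 5) = 0xEF
k_2 = rotl(K, (1*2+4) mod 8) = rotl(K, 6) = 0xDF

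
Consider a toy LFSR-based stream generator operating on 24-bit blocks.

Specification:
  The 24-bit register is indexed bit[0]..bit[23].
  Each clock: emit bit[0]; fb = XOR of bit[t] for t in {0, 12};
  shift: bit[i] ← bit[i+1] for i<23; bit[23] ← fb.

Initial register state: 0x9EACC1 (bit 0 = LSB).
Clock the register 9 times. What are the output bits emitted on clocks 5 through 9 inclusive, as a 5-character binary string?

reg_0 = 0x9EACC1
clock 1: out=1, reg = 0xCF5660
clock 2: out=0, reg = 0xE7AB30
clock 3: out=0, reg = 0x73D598
clock 4: out=0, reg = 0xB9EACC
clock 5: out=0, reg = 0x5CF566
clock 6: out=0, reg = 0xAE7AB3
clock 7: out=1, reg = 0x573D59
clock 8: out=1, reg = 0x2B9EAC
clock 9: out=0, reg = 0x95CF56

00110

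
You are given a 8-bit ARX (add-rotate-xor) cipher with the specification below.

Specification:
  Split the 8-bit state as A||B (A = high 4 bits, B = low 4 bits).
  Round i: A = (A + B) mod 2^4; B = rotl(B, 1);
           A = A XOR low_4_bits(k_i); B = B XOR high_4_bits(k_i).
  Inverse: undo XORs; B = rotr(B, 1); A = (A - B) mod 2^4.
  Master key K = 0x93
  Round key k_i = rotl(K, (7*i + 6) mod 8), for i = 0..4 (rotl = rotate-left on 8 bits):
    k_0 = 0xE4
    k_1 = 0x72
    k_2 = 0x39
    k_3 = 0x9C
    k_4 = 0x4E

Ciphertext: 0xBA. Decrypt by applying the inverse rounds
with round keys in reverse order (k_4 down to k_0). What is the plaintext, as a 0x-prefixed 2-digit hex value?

s_0 = ciphertext = 0xBA
s_1 = InvRound(s_0, k_4) = 0xE7
s_2 = InvRound(s_1, k_3) = 0xB7
s_3 = InvRound(s_2, k_2) = 0x02
s_4 = InvRound(s_3, k_1) = 0x8A
s_5 = InvRound(s_4, k_0) = 0xA2

0xA2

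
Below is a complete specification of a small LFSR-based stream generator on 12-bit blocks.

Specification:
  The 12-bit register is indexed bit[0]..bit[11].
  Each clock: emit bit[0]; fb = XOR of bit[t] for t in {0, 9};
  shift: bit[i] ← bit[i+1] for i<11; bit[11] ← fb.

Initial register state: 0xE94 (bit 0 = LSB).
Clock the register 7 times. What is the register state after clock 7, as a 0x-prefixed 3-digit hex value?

0x97D

reg_0 = 0xE94
clock 1: out=0, reg = 0xF4A
clock 2: out=0, reg = 0xFA5
clock 3: out=1, reg = 0x7D2
clock 4: out=0, reg = 0xBE9
clock 5: out=1, reg = 0x5F4
clock 6: out=0, reg = 0x2FA
clock 7: out=0, reg = 0x97D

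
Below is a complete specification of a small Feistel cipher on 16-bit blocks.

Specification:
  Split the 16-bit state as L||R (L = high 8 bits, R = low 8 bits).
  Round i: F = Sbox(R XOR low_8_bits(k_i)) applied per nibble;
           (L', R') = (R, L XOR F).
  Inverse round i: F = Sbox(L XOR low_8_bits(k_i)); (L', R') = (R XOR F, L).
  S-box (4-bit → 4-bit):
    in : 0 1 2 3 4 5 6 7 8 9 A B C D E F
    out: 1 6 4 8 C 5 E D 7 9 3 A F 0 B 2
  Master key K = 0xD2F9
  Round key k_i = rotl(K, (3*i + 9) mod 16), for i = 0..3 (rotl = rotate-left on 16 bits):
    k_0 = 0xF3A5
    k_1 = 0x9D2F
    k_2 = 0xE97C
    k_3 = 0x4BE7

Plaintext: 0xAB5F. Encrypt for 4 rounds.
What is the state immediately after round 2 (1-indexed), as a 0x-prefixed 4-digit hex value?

s_0 = plaintext = 0xAB5F
s_1 = Round(s_0, k_0) = 0x5F88
s_2 = Round(s_1, k_1) = 0x8862
s_3 = Round(s_2, k_2) = 0x62E3
s_4 = Round(s_3, k_3) = 0xE37E

0x8862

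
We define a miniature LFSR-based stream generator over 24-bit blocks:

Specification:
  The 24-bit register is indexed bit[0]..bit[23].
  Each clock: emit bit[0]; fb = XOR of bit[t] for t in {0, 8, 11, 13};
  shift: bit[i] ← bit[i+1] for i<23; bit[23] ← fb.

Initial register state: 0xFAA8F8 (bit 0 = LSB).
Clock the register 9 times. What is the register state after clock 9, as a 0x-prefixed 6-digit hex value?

reg_0 = 0xFAA8F8
clock 1: out=0, reg = 0x7D547C
clock 2: out=0, reg = 0x3EAA3E
clock 3: out=0, reg = 0x1F551F
clock 4: out=1, reg = 0x0FAA8F
clock 5: out=1, reg = 0x87D547
clock 6: out=1, reg = 0x43EAA3
clock 7: out=1, reg = 0xA1F551
clock 8: out=1, reg = 0xD0FAA8
clock 9: out=0, reg = 0x687D54

0x687D54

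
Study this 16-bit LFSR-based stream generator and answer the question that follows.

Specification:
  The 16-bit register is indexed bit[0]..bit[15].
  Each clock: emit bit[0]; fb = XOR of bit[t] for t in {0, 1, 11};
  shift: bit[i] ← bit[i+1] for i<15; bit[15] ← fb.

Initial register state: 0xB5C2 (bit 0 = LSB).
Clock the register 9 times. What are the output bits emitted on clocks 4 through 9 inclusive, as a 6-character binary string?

000111

reg_0 = 0xB5C2
clock 1: out=0, reg = 0xDAE1
clock 2: out=1, reg = 0x6D70
clock 3: out=0, reg = 0xB6B8
clock 4: out=0, reg = 0x5B5C
clock 5: out=0, reg = 0xADAE
clock 6: out=0, reg = 0x56D7
clock 7: out=1, reg = 0x2B6B
clock 8: out=1, reg = 0x95B5
clock 9: out=1, reg = 0xCADA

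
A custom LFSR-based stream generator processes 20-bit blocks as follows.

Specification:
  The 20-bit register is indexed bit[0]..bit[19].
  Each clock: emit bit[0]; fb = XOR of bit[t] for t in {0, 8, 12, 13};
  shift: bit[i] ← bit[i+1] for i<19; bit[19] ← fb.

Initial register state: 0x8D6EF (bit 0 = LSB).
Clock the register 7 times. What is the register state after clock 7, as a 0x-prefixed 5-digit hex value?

0xE51AD

reg_0 = 0x8D6EF
clock 1: out=1, reg = 0x46B77
clock 2: out=1, reg = 0xA35BB
clock 3: out=1, reg = 0x51ADD
clock 4: out=1, reg = 0x28D6E
clock 5: out=0, reg = 0x946B7
clock 6: out=1, reg = 0xCA35B
clock 7: out=1, reg = 0xE51AD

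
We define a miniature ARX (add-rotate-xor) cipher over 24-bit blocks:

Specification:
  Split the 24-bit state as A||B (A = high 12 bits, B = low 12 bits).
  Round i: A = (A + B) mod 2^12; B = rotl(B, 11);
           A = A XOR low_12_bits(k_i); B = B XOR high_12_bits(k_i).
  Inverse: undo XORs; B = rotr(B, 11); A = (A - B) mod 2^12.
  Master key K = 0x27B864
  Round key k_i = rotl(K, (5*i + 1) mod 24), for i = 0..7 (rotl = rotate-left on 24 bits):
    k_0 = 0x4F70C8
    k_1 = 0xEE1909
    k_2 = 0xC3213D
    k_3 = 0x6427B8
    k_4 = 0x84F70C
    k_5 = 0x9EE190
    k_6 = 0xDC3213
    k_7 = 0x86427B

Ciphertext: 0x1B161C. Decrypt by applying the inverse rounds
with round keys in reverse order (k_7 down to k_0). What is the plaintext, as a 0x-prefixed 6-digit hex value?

s_0 = ciphertext = 0x1B161C
s_1 = InvRound(s_0, k_7) = 0x6D9CF1
s_2 = InvRound(s_1, k_6) = 0x266264
s_3 = InvRound(s_2, k_5) = 0xCE1715
s_4 = InvRound(s_3, k_4) = 0xD38EB5
s_5 = InvRound(s_4, k_3) = 0x8911EF
s_6 = InvRound(s_5, k_2) = 0xDF1BBB
s_7 = InvRound(s_6, k_1) = 0xA44AB4
s_8 = InvRound(s_7, k_0) = 0xE05C87

0xE05C87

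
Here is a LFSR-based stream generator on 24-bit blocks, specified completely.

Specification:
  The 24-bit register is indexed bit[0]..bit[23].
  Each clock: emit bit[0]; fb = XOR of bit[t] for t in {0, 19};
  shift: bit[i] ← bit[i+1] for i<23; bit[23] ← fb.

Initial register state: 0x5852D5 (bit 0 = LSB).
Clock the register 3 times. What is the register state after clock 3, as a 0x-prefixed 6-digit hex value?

0xCB0A5A

reg_0 = 0x5852D5
clock 1: out=1, reg = 0x2C296A
clock 2: out=0, reg = 0x9614B5
clock 3: out=1, reg = 0xCB0A5A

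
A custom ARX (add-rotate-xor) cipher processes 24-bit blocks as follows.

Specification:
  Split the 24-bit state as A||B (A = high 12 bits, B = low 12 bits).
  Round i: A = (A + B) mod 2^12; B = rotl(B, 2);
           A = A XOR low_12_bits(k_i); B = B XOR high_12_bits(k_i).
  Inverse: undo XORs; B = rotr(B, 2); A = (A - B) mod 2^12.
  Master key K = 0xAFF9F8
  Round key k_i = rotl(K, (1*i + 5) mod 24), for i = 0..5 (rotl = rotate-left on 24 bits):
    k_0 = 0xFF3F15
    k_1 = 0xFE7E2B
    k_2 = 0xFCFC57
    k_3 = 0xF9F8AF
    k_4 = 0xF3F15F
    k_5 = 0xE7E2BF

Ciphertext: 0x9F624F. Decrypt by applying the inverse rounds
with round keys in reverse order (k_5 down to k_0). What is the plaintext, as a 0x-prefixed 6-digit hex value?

s_0 = ciphertext = 0x9F624F
s_1 = InvRound(s_0, k_5) = 0x43D70C
s_2 = InvRound(s_1, k_4) = 0x756E0C
s_3 = InvRound(s_2, k_3) = 0x395C64
s_4 = InvRound(s_3, k_2) = 0x2D8CEA
s_5 = InvRound(s_4, k_1) = 0x8304C3
s_6 = InvRound(s_5, k_0) = 0x4592CC

0x4592CC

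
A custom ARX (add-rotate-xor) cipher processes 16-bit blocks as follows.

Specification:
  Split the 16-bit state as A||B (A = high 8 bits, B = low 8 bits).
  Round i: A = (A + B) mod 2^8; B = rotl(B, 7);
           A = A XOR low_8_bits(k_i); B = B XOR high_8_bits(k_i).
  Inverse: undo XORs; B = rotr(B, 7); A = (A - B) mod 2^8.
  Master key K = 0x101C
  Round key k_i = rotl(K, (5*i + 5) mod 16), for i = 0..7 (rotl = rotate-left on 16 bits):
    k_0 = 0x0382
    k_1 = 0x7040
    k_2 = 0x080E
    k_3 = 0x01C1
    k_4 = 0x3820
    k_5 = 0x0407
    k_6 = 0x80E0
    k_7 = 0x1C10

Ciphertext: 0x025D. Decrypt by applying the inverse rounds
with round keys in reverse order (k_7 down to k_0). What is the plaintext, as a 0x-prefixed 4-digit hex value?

s_0 = ciphertext = 0x025D
s_1 = InvRound(s_0, k_7) = 0x9082
s_2 = InvRound(s_1, k_6) = 0x6C04
s_3 = InvRound(s_2, k_5) = 0x6B00
s_4 = InvRound(s_3, k_4) = 0xDB70
s_5 = InvRound(s_4, k_3) = 0x38E2
s_6 = InvRound(s_5, k_2) = 0x61D5
s_7 = InvRound(s_6, k_1) = 0xD64B
s_8 = InvRound(s_7, k_0) = 0xC490

0xC490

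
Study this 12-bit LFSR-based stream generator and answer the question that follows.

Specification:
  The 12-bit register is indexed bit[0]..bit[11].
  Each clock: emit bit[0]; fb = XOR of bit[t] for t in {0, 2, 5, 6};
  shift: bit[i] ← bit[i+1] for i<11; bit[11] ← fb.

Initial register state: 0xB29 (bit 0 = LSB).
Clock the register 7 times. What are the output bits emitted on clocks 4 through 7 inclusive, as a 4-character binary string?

reg_0 = 0xB29
clock 1: out=1, reg = 0x594
clock 2: out=0, reg = 0xACA
clock 3: out=0, reg = 0xD65
clock 4: out=1, reg = 0x6B2
clock 5: out=0, reg = 0xB59
clock 6: out=1, reg = 0x5AC
clock 7: out=0, reg = 0x2D6

1010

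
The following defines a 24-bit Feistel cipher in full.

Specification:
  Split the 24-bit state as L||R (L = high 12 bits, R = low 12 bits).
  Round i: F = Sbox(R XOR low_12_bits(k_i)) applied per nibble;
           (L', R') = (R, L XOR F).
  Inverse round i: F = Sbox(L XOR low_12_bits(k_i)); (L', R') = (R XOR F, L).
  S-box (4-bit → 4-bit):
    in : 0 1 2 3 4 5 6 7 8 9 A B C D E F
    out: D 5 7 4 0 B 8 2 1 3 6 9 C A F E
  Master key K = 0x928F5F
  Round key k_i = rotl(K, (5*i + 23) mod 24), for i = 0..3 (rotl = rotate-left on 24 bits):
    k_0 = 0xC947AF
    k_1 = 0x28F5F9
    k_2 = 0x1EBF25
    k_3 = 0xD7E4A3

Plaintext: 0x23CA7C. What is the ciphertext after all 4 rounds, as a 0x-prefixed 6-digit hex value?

s_0 = plaintext = 0x23CA7C
s_1 = Round(s_0, k_0) = 0xA7C898
s_2 = Round(s_1, k_1) = 0x8980F9
s_3 = Round(s_2, k_2) = 0x0F9634
s_4 = Round(s_3, k_3) = 0x6347CB

0x6347CB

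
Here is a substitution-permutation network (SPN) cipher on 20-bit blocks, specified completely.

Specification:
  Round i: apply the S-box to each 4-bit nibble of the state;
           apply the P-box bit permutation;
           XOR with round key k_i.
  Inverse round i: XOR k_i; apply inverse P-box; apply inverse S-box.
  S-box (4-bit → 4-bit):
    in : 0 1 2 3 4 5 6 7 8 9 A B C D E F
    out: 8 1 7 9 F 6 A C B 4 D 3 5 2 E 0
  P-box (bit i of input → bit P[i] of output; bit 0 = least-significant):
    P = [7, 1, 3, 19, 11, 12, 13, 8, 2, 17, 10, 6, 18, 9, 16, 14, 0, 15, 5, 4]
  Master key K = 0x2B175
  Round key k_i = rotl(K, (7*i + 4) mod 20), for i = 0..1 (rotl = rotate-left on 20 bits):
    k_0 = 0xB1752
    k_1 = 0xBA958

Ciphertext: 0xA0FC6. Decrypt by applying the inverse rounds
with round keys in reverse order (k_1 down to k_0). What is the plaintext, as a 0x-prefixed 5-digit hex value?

s_0 = ciphertext = 0xA0FC6
s_1 = InvRound(s_0, k_1) = 0x65C92
s_2 = InvRound(s_1, k_0) = 0xF4033

0xF4033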